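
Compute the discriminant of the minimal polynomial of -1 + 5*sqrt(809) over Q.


The element -1 + 5*sqrt(809) has minimal polynomial:
x^2 + 2*x - 20224
Discriminant = (2)^2 - 4*(-20224)
= 4 + 80896
= 80900

80900


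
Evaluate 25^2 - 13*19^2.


x^2 - d*y^2
= 25^2 - 13*19^2
= 625 - 4693
= -4068

-4068


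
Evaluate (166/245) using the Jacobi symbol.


Compute (166/245) via quadratic reciprocity:
  pull out 2: (2/245) = -1  (since 245 mod 8 = 5)
  reciprocity: (83/245) -> +(245/83)
  reduce: (79/83)
  reciprocity: (79/83) -> -(83/79)
  reduce: (4/79)
  pull out 2: (2/79) = +1  (since 79 mod 8 = 7)
  pull out 2: (2/79) = +1  (since 79 mod 8 = 7)
  (1/79) = 1
Product of signs = 1

1


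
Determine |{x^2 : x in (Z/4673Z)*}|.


For prime p, the number of non-zero quadratic residues is (p-1)/2.
= (4673-1)/2
= 2336

2336


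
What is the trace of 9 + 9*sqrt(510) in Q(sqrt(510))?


Tr(a + b*sqrt(d)) = (a + b*sqrt(d)) + (a - b*sqrt(d)) = 2a
= 2 * (9)
= 18

18


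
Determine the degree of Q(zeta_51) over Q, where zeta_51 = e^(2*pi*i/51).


The degree equals Euler's totient phi(51).
51 = 3 * 17
phi(51) = 32

32


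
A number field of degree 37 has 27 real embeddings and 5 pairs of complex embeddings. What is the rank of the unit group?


By Dirichlet's unit theorem:
rank = r1 + r2 - 1
= 27 + 5 - 1
= 31

31


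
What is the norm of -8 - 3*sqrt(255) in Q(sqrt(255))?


N(a + b*sqrt(d)) = a^2 - d*b^2
= (-8)^2 - (255)*(-3)^2
= 64 - 2295
= -2231

-2231


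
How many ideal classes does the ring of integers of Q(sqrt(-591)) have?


K = Q(sqrt(-591)). d mod 4 = 1, so D = disc(K) = d = -591
h(K) equals the number of primitive reduced positive-definite forms (a, b, c) = a*x^2 + b*x*y + c*y^2 with b^2 - 4ac = D,
where reduced means |b| <= a <= c, with b >= 0 whenever |b| = a or a = c, and primitive means gcd(a, b, c) = 1.
Reduced forces 3a^2 <= |D| = 591, so 1 <= a <= 14; b must have the parity of D, and c = (b^2 - D)/(4a) must be an integer >= a.
Enumerate a = 1..14, b in [-a, a]:
  a=1: (1, 1, 148)  [1]
  a=2: (2, -1, 74), (2, 1, 74)  [2]
  a=3: (3, 3, 50)  [1]
  a=4: (4, -1, 37), (4, 1, 37)  [2]
  a=5: (5, -3, 30), (5, 3, 30)  [2]
  a=6: (6, -3, 25), (6, 3, 25)  [2]
  a=7: (7, -5, 22), (7, 5, 22)  [2]
  a=8: (8, -7, 20), (8, 7, 20)  [2]
  a=9: none
  a=10: (10, -7, 16), (10, -3, 15), (10, 3, 15), (10, 7, 16)  [4]
  a=11: (11, -5, 14), (11, 5, 14)  [2]
  a=12: (12, -9, 14), (12, 9, 14)  [2]
  a=13..14: none
Total reduced forms: 1 + 2 + 1 + 2 + 2 + 2 + 2 + 2 + 4 + 2 + 2 = 22
h = 22

22


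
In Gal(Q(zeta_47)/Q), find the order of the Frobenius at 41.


The Frobenius at p in Gal(Q(zeta_n)/Q) = (Z/nZ)* is the class of p, so its order is ord_47(41), the smallest k >= 1 with 41^k = 1 mod 47.
n = 47 = 47, phi(47) = 46; the order divides phi(n).
Divisors of 46: 1, 2, 23, 46
Repeated squaring mod 47: 41^1 = 41, 41^2 = 36, 41^4 = 27, 41^8 = 24, 41^16 = 12, 41^32 = 3
Test divisors in increasing order:
  k=1: 41^1 = 41 mod 47
  k=2: 41^2 = 36 mod 47
  k=23: 41^23 = 12 * 27 * 36 * 41 = 46 mod 47
  k=46: 41^46 = 3 * 24 * 27 * 36 = 1 mod 47  <- first divisor giving 1
Order = 46

46


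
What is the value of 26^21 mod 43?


p = 43 is prime and the exponent is (p-1)/2 = 21, so by Euler's criterion 26^21 = (26/43) = +1 or -1 mod 43.
Compute by square-and-multiply:
  21 = 16 + 4 + 1 (binary 10101)
  Repeated squaring mod 43: 26^1 = 26, 26^2 = 31, 26^4 = 15, 26^8 = 10, 26^16 = 14
  26^21 = 26^16 * 26^4 * 26^1 = 14 * 15 * 26 mod 43
    14 * 15 = 210 = 38 mod 43
    38 * 26 = 988 = 42 mod 43
  26^21 = 42 mod 43
Result 42 = p - 1 = -1 mod 43: 26 is a quadratic non-residue mod 43. As a residue in [0, p-1] the value is 42.
26^21 mod 43 = 42

42


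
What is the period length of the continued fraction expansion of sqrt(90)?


Run the CF algorithm for sqrt(90).
a_0 = floor(sqrt(90)) = 9; set m_0=0, q_0=1.
Recurrence: m' = q*a - m,  q' = (d - m'^2)/q,  a' = floor((a_0 + m')/q').
  step 1: m=9, q=9, a=2
  step 2: m=9, q=1, a=18
a_2 = 2*a_0 = 18, so the period closes here.
sqrt(90) = [9; 2, 18]
Period length = 2

2


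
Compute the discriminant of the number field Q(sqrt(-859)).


For K = Q(sqrt(d)) with d squarefree: disc(K) = d if d = 1 mod 4, and disc(K) = 4d if d = 2 or 3 mod 4.
Here d = -859, and d mod 4 = 1.
d = 1 mod 4 (O_K = Z[(1+sqrt(d))/2]), so disc(K) = d = -859

-859


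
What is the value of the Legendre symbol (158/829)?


p = 829 is prime, so compute (158/829) with the reciprocity algorithm (Jacobi-symbol steps: pull out 2s via (2/n), flip via reciprocity, reduce):
  pull out 2: (2/829) = -1  (since 829 mod 8 = 5)
  reciprocity: (79/829) -> +(829/79)
  reduce: (39/79)
  reciprocity: (39/79) -> -(79/39)
  reduce: (1/39)
  (1/39) = 1
Product of signs = 1
(158/829) = 1

1


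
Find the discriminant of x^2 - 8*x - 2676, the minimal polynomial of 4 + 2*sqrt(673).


The element 4 + 2*sqrt(673) has minimal polynomial:
x^2 - 8*x - 2676
Discriminant = (-8)^2 - 4*(-2676)
= 64 + 10704
= 10768

10768


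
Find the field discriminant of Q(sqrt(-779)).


For K = Q(sqrt(d)) with d squarefree: disc(K) = d if d = 1 mod 4, and disc(K) = 4d if d = 2 or 3 mod 4.
Here d = -779, and d mod 4 = 1.
d = 1 mod 4 (O_K = Z[(1+sqrt(d))/2]), so disc(K) = d = -779

-779


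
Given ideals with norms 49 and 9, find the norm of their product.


N(IJ) = N(I) * N(J)
= 49 * 9
= 441

441


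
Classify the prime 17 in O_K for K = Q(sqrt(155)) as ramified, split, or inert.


K = Q(sqrt(155)). Since d mod 4 = 3, disc(K) = 620.
Check p | disc: 620 mod 17 = 8.
p does not divide disc. Compute Legendre symbol (d/p):
2^((17-1)/2) mod 17 = 1
(d/p) = 1, so p splits: (p) = P*P' with e=1, f=1, g=2.
Therefore p is split.

split


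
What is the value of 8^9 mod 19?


p = 19 is prime and the exponent is (p-1)/2 = 9, so by Euler's criterion 8^9 = (8/19) = +1 or -1 mod 19.
Compute by square-and-multiply:
  9 = 8 + 1 (binary 1001)
  Repeated squaring mod 19: 8^1 = 8, 8^2 = 7, 8^4 = 11, 8^8 = 7
  8^9 = 8^8 * 8^1 = 7 * 8 mod 19
    7 * 8 = 56 = 18 mod 19
  8^9 = 18 mod 19
Result 18 = p - 1 = -1 mod 19: 8 is a quadratic non-residue mod 19. As a residue in [0, p-1] the value is 18.
8^9 mod 19 = 18

18


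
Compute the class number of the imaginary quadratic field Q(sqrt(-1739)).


K = Q(sqrt(-1739)). d mod 4 = 1, so D = disc(K) = d = -1739
h(K) equals the number of primitive reduced positive-definite forms (a, b, c) = a*x^2 + b*x*y + c*y^2 with b^2 - 4ac = D,
where reduced means |b| <= a <= c, with b >= 0 whenever |b| = a or a = c, and primitive means gcd(a, b, c) = 1.
Reduced forces 3a^2 <= |D| = 1739, so 1 <= a <= 24; b must have the parity of D, and c = (b^2 - D)/(4a) must be an integer >= a.
Enumerate a = 1..24, b in [-a, a]:
  a=1: (1, 1, 435)  [1]
  a=2: none
  a=3: (3, -1, 145), (3, 1, 145)  [2]
  a=4: none
  a=5: (5, -1, 87), (5, 1, 87)  [2]
  a=6: none
  a=7: (7, -5, 63), (7, 5, 63)  [2]
  a=8: none
  a=9: (9, -5, 49), (9, 5, 49)  [2]
  a=10..12: none
  a=13: (13, -9, 35), (13, 9, 35)  [2]
  a=14: none
  a=15: (15, -11, 31), (15, -1, 29), (15, 1, 29), (15, 11, 31)  [4]
  a=16..18: none
  a=19: (19, -3, 23), (19, 3, 23)  [2]
  a=20: none
  a=21: (21, -19, 25), (21, 5, 21), (21, 19, 25)  [3]
  a=22..24: none
Total reduced forms: 1 + 2 + 2 + 2 + 2 + 2 + 4 + 2 + 3 = 20
h = 20

20


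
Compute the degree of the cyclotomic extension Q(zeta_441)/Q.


The degree equals Euler's totient phi(441).
441 = 3^2 * 7^2
phi(441) = 252

252


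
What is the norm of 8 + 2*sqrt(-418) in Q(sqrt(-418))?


N(a + b*sqrt(d)) = a^2 - d*b^2
= (8)^2 - (-418)*(2)^2
= 64 + 1672
= 1736

1736


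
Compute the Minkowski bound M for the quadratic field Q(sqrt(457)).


d = 457, d mod 4 = 1, so disc(K) = d = 457; |disc(K)| = 457
Real quadratic field, so n = 2, s = r2 = 0, r1 = 2
M = (n!/n^n) * (4/pi)^s * sqrt(|disc(K)|) = (2!/2^2) * (4/pi)^0 * sqrt(457)
= 0.5 * 1.000000 * 21.377558
= 10.6888

10.6888


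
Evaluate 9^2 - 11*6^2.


x^2 - d*y^2
= 9^2 - 11*6^2
= 81 - 396
= -315

-315


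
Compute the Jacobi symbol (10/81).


Compute (10/81) via quadratic reciprocity:
  pull out 2: (2/81) = +1  (since 81 mod 8 = 1)
  reciprocity: (5/81) -> +(81/5)
  reduce: (1/5)
  (1/5) = 1
Product of signs = 1

1


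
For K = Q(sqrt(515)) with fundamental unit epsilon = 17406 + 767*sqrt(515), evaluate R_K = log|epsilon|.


epsilon = 17406 + 767*sqrt(515)
= 34812.0000
R = ln(34812.0000)
= 10.4577

10.4577


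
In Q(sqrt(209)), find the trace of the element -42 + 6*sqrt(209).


Tr(a + b*sqrt(d)) = (a + b*sqrt(d)) + (a - b*sqrt(d)) = 2a
= 2 * (-42)
= -84

-84


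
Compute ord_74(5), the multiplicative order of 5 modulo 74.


We want ord_74(5), the smallest k >= 1 with 5^k = 1 mod 74.
n = 74 = 2 * 37, phi(74) = 36; the order divides phi(n).
Divisors of 36: 1, 2, 3, 4, 6, 9, 12, 18, 36
Repeated squaring mod 74: 5^1 = 5, 5^2 = 25, 5^4 = 33, 5^8 = 53, 5^16 = 71, 5^32 = 9
Test divisors in increasing order:
  k=1: 5^1 = 5 mod 74
  k=2: 5^2 = 25 mod 74
  k=3: 5^3 = 25 * 5 = 51 mod 74
  k=4: 5^4 = 33 mod 74
  k=6: 5^6 = 33 * 25 = 11 mod 74
  k=9: 5^9 = 53 * 5 = 43 mod 74
  k=12: 5^12 = 53 * 33 = 47 mod 74
  k=18: 5^18 = 71 * 25 = 73 mod 74
  k=36: 5^36 = 9 * 33 = 1 mod 74  <- first divisor giving 1
Order = 36

36


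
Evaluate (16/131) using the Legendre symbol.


p = 131 is prime, so compute (16/131) with the reciprocity algorithm (Jacobi-symbol steps: pull out 2s via (2/n), flip via reciprocity, reduce):
  pull out 2: (2/131) = -1  (since 131 mod 8 = 3)
  pull out 2: (2/131) = -1  (since 131 mod 8 = 3)
  pull out 2: (2/131) = -1  (since 131 mod 8 = 3)
  pull out 2: (2/131) = -1  (since 131 mod 8 = 3)
  (1/131) = 1
Product of signs = 1
(16/131) = 1

1


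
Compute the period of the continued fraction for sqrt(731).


Run the CF algorithm for sqrt(731).
a_0 = floor(sqrt(731)) = 27; set m_0=0, q_0=1.
Recurrence: m' = q*a - m,  q' = (d - m'^2)/q,  a' = floor((a_0 + m')/q').
  step 1: m=27, q=2, a=27
  step 2: m=27, q=1, a=54
a_2 = 2*a_0 = 54, so the period closes here.
sqrt(731) = [27; 27, 54]
Period length = 2

2


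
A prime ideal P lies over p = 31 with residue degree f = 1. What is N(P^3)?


N(P^a) = p^(a*f)
= 31^(3*1)
= 31^3
= 29791

29791


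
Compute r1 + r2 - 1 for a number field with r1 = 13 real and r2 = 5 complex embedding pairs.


By Dirichlet's unit theorem:
rank = r1 + r2 - 1
= 13 + 5 - 1
= 17

17


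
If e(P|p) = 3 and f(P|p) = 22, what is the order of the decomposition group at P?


|D_P| = e * f
= 3 * 22
= 66

66


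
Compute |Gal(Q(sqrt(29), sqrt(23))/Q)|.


The 2 square roots of distinct primes are multiplicatively independent over Q,
so [K:Q] = 2^2 and Gal(K/Q) is isomorphic to (Z/2Z)^2.
|Gal| = 2^2 = 4

4


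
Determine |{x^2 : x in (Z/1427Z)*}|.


For prime p, the number of non-zero quadratic residues is (p-1)/2.
= (1427-1)/2
= 713

713


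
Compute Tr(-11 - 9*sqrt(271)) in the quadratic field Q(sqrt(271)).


Tr(a + b*sqrt(d)) = (a + b*sqrt(d)) + (a - b*sqrt(d)) = 2a
= 2 * (-11)
= -22

-22


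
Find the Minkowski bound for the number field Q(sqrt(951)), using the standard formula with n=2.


d = 951, d mod 4 = 3, so disc(K) = 4d = 3804; |disc(K)| = 3804
Real quadratic field, so n = 2, s = r2 = 0, r1 = 2
M = (n!/n^n) * (4/pi)^s * sqrt(|disc(K)|) = (2!/2^2) * (4/pi)^0 * sqrt(3804)
= 0.5 * 1.000000 * 61.676576
= 30.8383

30.8383


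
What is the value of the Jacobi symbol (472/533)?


Compute (472/533) via quadratic reciprocity:
  pull out 2: (2/533) = -1  (since 533 mod 8 = 5)
  pull out 2: (2/533) = -1  (since 533 mod 8 = 5)
  pull out 2: (2/533) = -1  (since 533 mod 8 = 5)
  reciprocity: (59/533) -> +(533/59)
  reduce: (2/59)
  pull out 2: (2/59) = -1  (since 59 mod 8 = 3)
  (1/59) = 1
Product of signs = 1

1


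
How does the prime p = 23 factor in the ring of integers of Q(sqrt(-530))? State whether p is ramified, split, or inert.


K = Q(sqrt(-530)). Since d mod 4 = 2, disc(K) = -2120.
Check p | disc: -2120 mod 23 = 19.
p does not divide disc. Compute Legendre symbol (d/p):
22^((23-1)/2) mod 23 = -1
(d/p) = -1, so p is inert: (p) stays prime with e=1, f=2, g=1.
Therefore p is inert.

inert


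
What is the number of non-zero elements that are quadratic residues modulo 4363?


For prime p, the number of non-zero quadratic residues is (p-1)/2.
= (4363-1)/2
= 2181

2181


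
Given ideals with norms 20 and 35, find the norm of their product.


N(IJ) = N(I) * N(J)
= 20 * 35
= 700

700


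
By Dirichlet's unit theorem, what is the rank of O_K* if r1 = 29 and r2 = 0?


By Dirichlet's unit theorem:
rank = r1 + r2 - 1
= 29 + 0 - 1
= 28

28


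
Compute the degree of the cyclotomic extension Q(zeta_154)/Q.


The degree equals Euler's totient phi(154).
154 = 2 * 7 * 11
phi(154) = 60

60


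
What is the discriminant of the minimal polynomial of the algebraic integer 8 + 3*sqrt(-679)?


The element 8 + 3*sqrt(-679) has minimal polynomial:
x^2 - 16*x + 6175
Discriminant = (-16)^2 - 4*(6175)
= 256 - 24700
= -24444

-24444


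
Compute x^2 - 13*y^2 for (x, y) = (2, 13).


x^2 - d*y^2
= 2^2 - 13*13^2
= 4 - 2197
= -2193

-2193


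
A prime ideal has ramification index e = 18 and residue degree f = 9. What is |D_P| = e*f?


|D_P| = e * f
= 18 * 9
= 162

162


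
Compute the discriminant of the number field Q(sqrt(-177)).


For K = Q(sqrt(d)) with d squarefree: disc(K) = d if d = 1 mod 4, and disc(K) = 4d if d = 2 or 3 mod 4.
Here d = -177, and d mod 4 = 3.
d = 3 mod 4, not 1 (O_K = Z[sqrt(d)]), so disc(K) = 4d = 4 * (-177) = -708

-708


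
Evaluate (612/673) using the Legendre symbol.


p = 673 is prime, so compute (612/673) with the reciprocity algorithm (Jacobi-symbol steps: pull out 2s via (2/n), flip via reciprocity, reduce):
  pull out 2: (2/673) = +1  (since 673 mod 8 = 1)
  pull out 2: (2/673) = +1  (since 673 mod 8 = 1)
  reciprocity: (153/673) -> +(673/153)
  reduce: (61/153)
  reciprocity: (61/153) -> +(153/61)
  reduce: (31/61)
  reciprocity: (31/61) -> +(61/31)
  reduce: (30/31)
  pull out 2: (2/31) = +1  (since 31 mod 8 = 7)
  reciprocity: (15/31) -> -(31/15)
  reduce: (1/15)
  (1/15) = 1
Product of signs = -1
(612/673) = -1

-1


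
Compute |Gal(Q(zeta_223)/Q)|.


|Gal(Q(zeta_223)/Q)| = phi(223)
= 222

222


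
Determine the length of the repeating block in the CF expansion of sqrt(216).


Run the CF algorithm for sqrt(216).
a_0 = floor(sqrt(216)) = 14; set m_0=0, q_0=1.
Recurrence: m' = q*a - m,  q' = (d - m'^2)/q,  a' = floor((a_0 + m')/q').
  step 1: m=14, q=20, a=1
  step 2: m=6, q=9, a=2
  step 3: m=12, q=8, a=3
  step 4: m=12, q=9, a=2
  step 5: m=6, q=20, a=1
  step 6: m=14, q=1, a=28
a_6 = 2*a_0 = 28, so the period closes here.
sqrt(216) = [14; 1, 2, 3, 2, 1, 28]
Period length = 6

6


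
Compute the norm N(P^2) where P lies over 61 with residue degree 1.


N(P^a) = p^(a*f)
= 61^(2*1)
= 61^2
= 3721

3721


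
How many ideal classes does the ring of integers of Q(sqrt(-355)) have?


K = Q(sqrt(-355)). d mod 4 = 1, so D = disc(K) = d = -355
h(K) equals the number of primitive reduced positive-definite forms (a, b, c) = a*x^2 + b*x*y + c*y^2 with b^2 - 4ac = D,
where reduced means |b| <= a <= c, with b >= 0 whenever |b| = a or a = c, and primitive means gcd(a, b, c) = 1.
Reduced forces 3a^2 <= |D| = 355, so 1 <= a <= 10; b must have the parity of D, and c = (b^2 - D)/(4a) must be an integer >= a.
Enumerate a = 1..10, b in [-a, a]:
  a=1: (1, 1, 89)  [1]
  a=2..4: none
  a=5: (5, 5, 19)  [1]
  a=6: none
  a=7: (7, -3, 13), (7, 3, 13)  [2]
  a=8..10: none
Total reduced forms: 1 + 1 + 2 = 4
h = 4

4


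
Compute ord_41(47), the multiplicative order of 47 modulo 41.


We want ord_41(47), the smallest k >= 1 with 47^k = 1 mod 41.
n = 41 = 41, phi(41) = 40; the order divides phi(n).
Divisors of 40: 1, 2, 4, 5, 8, 10, 20, 40
Repeated squaring mod 41: 47^1 = 6, 47^2 = 36, 47^4 = 25, 47^8 = 10, 47^16 = 18, 47^32 = 37
Test divisors in increasing order:
  k=1: 47^1 = 6 mod 41
  k=2: 47^2 = 36 mod 41
  k=4: 47^4 = 25 mod 41
  k=5: 47^5 = 25 * 6 = 27 mod 41
  k=8: 47^8 = 10 mod 41
  k=10: 47^10 = 10 * 36 = 32 mod 41
  k=20: 47^20 = 18 * 25 = 40 mod 41
  k=40: 47^40 = 37 * 10 = 1 mod 41  <- first divisor giving 1
Order = 40

40


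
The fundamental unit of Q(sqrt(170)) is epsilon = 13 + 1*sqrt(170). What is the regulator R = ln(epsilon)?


epsilon = 13 + 1*sqrt(170)
= 26.0384
R = ln(26.0384)
= 3.2596

3.2596


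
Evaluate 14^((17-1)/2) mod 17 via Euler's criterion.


p = 17 is prime and the exponent is (p-1)/2 = 8, so by Euler's criterion 14^8 = (14/17) = +1 or -1 mod 17.
Compute by square-and-multiply:
  8 = 8 (binary 1000)
  Repeated squaring mod 17: 14^1 = 14, 14^2 = 9, 14^4 = 13, 14^8 = 16
  14^8 = 16 mod 17
Result 16 = p - 1 = -1 mod 17: 14 is a quadratic non-residue mod 17. As a residue in [0, p-1] the value is 16.
14^8 mod 17 = 16

16


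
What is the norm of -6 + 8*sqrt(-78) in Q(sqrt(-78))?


N(a + b*sqrt(d)) = a^2 - d*b^2
= (-6)^2 - (-78)*(8)^2
= 36 + 4992
= 5028

5028


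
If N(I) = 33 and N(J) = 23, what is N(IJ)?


N(IJ) = N(I) * N(J)
= 33 * 23
= 759

759


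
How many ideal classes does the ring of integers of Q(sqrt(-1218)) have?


K = Q(sqrt(-1218)). d mod 4 = 2, so D = disc(K) = 4d = -4872
h(K) equals the number of primitive reduced positive-definite forms (a, b, c) = a*x^2 + b*x*y + c*y^2 with b^2 - 4ac = D,
where reduced means |b| <= a <= c, with b >= 0 whenever |b| = a or a = c, and primitive means gcd(a, b, c) = 1.
Reduced forces 3a^2 <= |D| = 4872, so 1 <= a <= 40; b must have the parity of D, and c = (b^2 - D)/(4a) must be an integer >= a.
Enumerate a = 1..40, b in [-a, a]:
  a=1: (1, 0, 1218)  [1]
  a=2: (2, 0, 609)  [1]
  a=3: (3, 0, 406)  [1]
  a=4..5: none
  a=6: (6, 0, 203)  [1]
  a=7: (7, 0, 174)  [1]
  a=8..10: none
  a=11: (11, -10, 113), (11, 10, 113)  [2]
  a=12: none
  a=13: (13, -4, 94), (13, 4, 94)  [2]
  a=14: (14, 0, 87)  [1]
  a=15..18: none
  a=19: (19, -12, 66), (19, 12, 66)  [2]
  a=20: none
  a=21: (21, 0, 58)  [1]
  a=22: (22, -12, 57), (22, 12, 57)  [2]
  a=23: (23, -2, 53), (23, 2, 53)  [2]
  a=24..25: none
  a=26: (26, -4, 47), (26, 4, 47)  [2]
  a=27..28: none
  a=29: (29, 0, 42)  [1]
  a=30..32: none
  a=33: (33, -12, 38), (33, 12, 38)  [2]
  a=34..36: none
  a=37: (37, -30, 39), (37, 30, 39)  [2]
  a=38..40: none
Total reduced forms: 1 + 1 + 1 + 1 + 1 + 2 + 2 + 1 + 2 + 1 + 2 + 2 + 2 + 1 + 2 + 2 = 24
h = 24

24


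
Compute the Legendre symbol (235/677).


p = 677 is prime, so compute (235/677) with the reciprocity algorithm (Jacobi-symbol steps: pull out 2s via (2/n), flip via reciprocity, reduce):
  reciprocity: (235/677) -> +(677/235)
  reduce: (207/235)
  reciprocity: (207/235) -> -(235/207)
  reduce: (28/207)
  pull out 2: (2/207) = +1  (since 207 mod 8 = 7)
  pull out 2: (2/207) = +1  (since 207 mod 8 = 7)
  reciprocity: (7/207) -> -(207/7)
  reduce: (4/7)
  pull out 2: (2/7) = +1  (since 7 mod 8 = 7)
  pull out 2: (2/7) = +1  (since 7 mod 8 = 7)
  (1/7) = 1
Product of signs = 1
(235/677) = 1

1


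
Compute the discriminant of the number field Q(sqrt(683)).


For K = Q(sqrt(d)) with d squarefree: disc(K) = d if d = 1 mod 4, and disc(K) = 4d if d = 2 or 3 mod 4.
Here d = 683, and d mod 4 = 3.
d = 3 mod 4, not 1 (O_K = Z[sqrt(d)]), so disc(K) = 4d = 4 * (683) = 2732

2732


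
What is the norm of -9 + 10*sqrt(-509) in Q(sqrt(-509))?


N(a + b*sqrt(d)) = a^2 - d*b^2
= (-9)^2 - (-509)*(10)^2
= 81 + 50900
= 50981

50981


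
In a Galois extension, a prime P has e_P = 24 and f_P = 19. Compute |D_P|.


|D_P| = e * f
= 24 * 19
= 456

456


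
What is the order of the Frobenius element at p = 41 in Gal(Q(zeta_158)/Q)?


The Frobenius at p in Gal(Q(zeta_n)/Q) = (Z/nZ)* is the class of p, so its order is ord_158(41), the smallest k >= 1 with 41^k = 1 mod 158.
n = 158 = 2 * 79, phi(158) = 78; the order divides phi(n).
Divisors of 78: 1, 2, 3, 6, 13, 26, 39, 78
Repeated squaring mod 158: 41^1 = 41, 41^2 = 101, 41^4 = 89, 41^8 = 21, 41^16 = 125, 41^32 = 141, 41^64 = 131
Test divisors in increasing order:
  k=1: 41^1 = 41 mod 158
  k=2: 41^2 = 101 mod 158
  k=3: 41^3 = 101 * 41 = 33 mod 158
  k=6: 41^6 = 89 * 101 = 141 mod 158
  k=13: 41^13 = 21 * 89 * 41 = 157 mod 158
  k=26: 41^26 = 125 * 21 * 101 = 1 mod 158  <- first divisor giving 1
Order = 26

26


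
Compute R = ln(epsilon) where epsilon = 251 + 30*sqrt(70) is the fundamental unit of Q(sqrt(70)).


epsilon = 251 + 30*sqrt(70)
= 501.9980
R = ln(501.9980)
= 6.2186

6.2186


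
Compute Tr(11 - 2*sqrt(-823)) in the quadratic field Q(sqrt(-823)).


Tr(a + b*sqrt(d)) = (a + b*sqrt(d)) + (a - b*sqrt(d)) = 2a
= 2 * (11)
= 22

22


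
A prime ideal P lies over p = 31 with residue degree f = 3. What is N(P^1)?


N(P^a) = p^(a*f)
= 31^(1*3)
= 31^3
= 29791

29791


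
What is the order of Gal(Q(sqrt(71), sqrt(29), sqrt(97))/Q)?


The 3 square roots of distinct primes are multiplicatively independent over Q,
so [K:Q] = 2^3 and Gal(K/Q) is isomorphic to (Z/2Z)^3.
|Gal| = 2^3 = 8

8


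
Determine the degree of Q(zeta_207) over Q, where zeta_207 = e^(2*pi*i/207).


The degree equals Euler's totient phi(207).
207 = 3^2 * 23
phi(207) = 132

132


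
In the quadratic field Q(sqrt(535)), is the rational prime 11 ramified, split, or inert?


K = Q(sqrt(535)). Since d mod 4 = 3, disc(K) = 2140.
Check p | disc: 2140 mod 11 = 6.
p does not divide disc. Compute Legendre symbol (d/p):
7^((11-1)/2) mod 11 = -1
(d/p) = -1, so p is inert: (p) stays prime with e=1, f=2, g=1.
Therefore p is inert.

inert


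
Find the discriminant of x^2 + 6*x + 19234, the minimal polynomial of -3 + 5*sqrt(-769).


The element -3 + 5*sqrt(-769) has minimal polynomial:
x^2 + 6*x + 19234
Discriminant = (6)^2 - 4*(19234)
= 36 - 76936
= -76900

-76900


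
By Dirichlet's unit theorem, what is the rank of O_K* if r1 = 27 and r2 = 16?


By Dirichlet's unit theorem:
rank = r1 + r2 - 1
= 27 + 16 - 1
= 42

42


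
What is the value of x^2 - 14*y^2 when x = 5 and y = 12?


x^2 - d*y^2
= 5^2 - 14*12^2
= 25 - 2016
= -1991

-1991


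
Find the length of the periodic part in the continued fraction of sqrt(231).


Run the CF algorithm for sqrt(231).
a_0 = floor(sqrt(231)) = 15; set m_0=0, q_0=1.
Recurrence: m' = q*a - m,  q' = (d - m'^2)/q,  a' = floor((a_0 + m')/q').
  step 1: m=15, q=6, a=5
  step 2: m=15, q=1, a=30
a_2 = 2*a_0 = 30, so the period closes here.
sqrt(231) = [15; 5, 30]
Period length = 2

2


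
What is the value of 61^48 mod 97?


p = 97 is prime and the exponent is (p-1)/2 = 48, so by Euler's criterion 61^48 = (61/97) = +1 or -1 mod 97.
Compute by square-and-multiply:
  48 = 32 + 16 (binary 110000)
  Repeated squaring mod 97: 61^1 = 61, 61^2 = 35, 61^4 = 61, 61^8 = 35, 61^16 = 61, 61^32 = 35
  61^48 = 61^32 * 61^16 = 35 * 61 mod 97
    35 * 61 = 2135 = 1 mod 97
  61^48 = 1 mod 97
Result 1: 61 is a quadratic residue mod 97.
61^48 mod 97 = 1

1


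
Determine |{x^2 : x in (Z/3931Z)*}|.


For prime p, the number of non-zero quadratic residues is (p-1)/2.
= (3931-1)/2
= 1965

1965


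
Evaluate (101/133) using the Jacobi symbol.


Compute (101/133) via quadratic reciprocity:
  reciprocity: (101/133) -> +(133/101)
  reduce: (32/101)
  pull out 2: (2/101) = -1  (since 101 mod 8 = 5)
  pull out 2: (2/101) = -1  (since 101 mod 8 = 5)
  pull out 2: (2/101) = -1  (since 101 mod 8 = 5)
  pull out 2: (2/101) = -1  (since 101 mod 8 = 5)
  pull out 2: (2/101) = -1  (since 101 mod 8 = 5)
  (1/101) = 1
Product of signs = -1

-1


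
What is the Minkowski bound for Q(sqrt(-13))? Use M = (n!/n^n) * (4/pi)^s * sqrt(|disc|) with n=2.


d = -13, d mod 4 = 3, so disc(K) = 4d = -52; |disc(K)| = 52
Imaginary quadratic field, so n = 2, s = r2 = 1, r1 = 0
M = (n!/n^n) * (4/pi)^s * sqrt(|disc(K)|) = (2!/2^2) * (4/pi)^1 * sqrt(52)
= 0.5 * 1.273240 * 7.211103
= 4.5907

4.5907


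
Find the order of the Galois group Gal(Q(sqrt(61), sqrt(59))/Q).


The 2 square roots of distinct primes are multiplicatively independent over Q,
so [K:Q] = 2^2 and Gal(K/Q) is isomorphic to (Z/2Z)^2.
|Gal| = 2^2 = 4

4


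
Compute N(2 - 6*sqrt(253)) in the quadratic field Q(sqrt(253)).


N(a + b*sqrt(d)) = a^2 - d*b^2
= (2)^2 - (253)*(-6)^2
= 4 - 9108
= -9104

-9104


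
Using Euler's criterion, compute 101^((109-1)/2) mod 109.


p = 109 is prime and the exponent is (p-1)/2 = 54, so by Euler's criterion 101^54 = (101/109) = +1 or -1 mod 109.
Compute by square-and-multiply:
  54 = 32 + 16 + 4 + 2 (binary 110110)
  Repeated squaring mod 109: 101^1 = 101, 101^2 = 64, 101^4 = 63, 101^8 = 45, 101^16 = 63, 101^32 = 45
  101^54 = 101^32 * 101^16 * 101^4 * 101^2 = 45 * 63 * 63 * 64 mod 109
    45 * 63 = 2835 = 1 mod 109
    1 * 63 = 63 = 63 mod 109
    63 * 64 = 4032 = 108 mod 109
  101^54 = 108 mod 109
Result 108 = p - 1 = -1 mod 109: 101 is a quadratic non-residue mod 109. As a residue in [0, p-1] the value is 108.
101^54 mod 109 = 108

108


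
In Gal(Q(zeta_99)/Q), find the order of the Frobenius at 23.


The Frobenius at p in Gal(Q(zeta_n)/Q) = (Z/nZ)* is the class of p, so its order is ord_99(23), the smallest k >= 1 with 23^k = 1 mod 99.
n = 99 = 3^2 * 11, phi(99) = 60; the order divides phi(n).
Divisors of 60: 1, 2, 3, 4, 5, 6, 10, 12, 15, 20, 30, 60
Repeated squaring mod 99: 23^1 = 23, 23^2 = 34, 23^4 = 67, 23^8 = 34, 23^16 = 67, 23^32 = 34
Test divisors in increasing order:
  k=1: 23^1 = 23 mod 99
  k=2: 23^2 = 34 mod 99
  k=3: 23^3 = 34 * 23 = 89 mod 99
  k=4: 23^4 = 67 mod 99
  k=5: 23^5 = 67 * 23 = 56 mod 99
  k=6: 23^6 = 67 * 34 = 1 mod 99  <- first divisor giving 1
Order = 6

6


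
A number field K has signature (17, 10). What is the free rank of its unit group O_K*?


By Dirichlet's unit theorem:
rank = r1 + r2 - 1
= 17 + 10 - 1
= 26

26


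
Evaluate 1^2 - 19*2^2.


x^2 - d*y^2
= 1^2 - 19*2^2
= 1 - 76
= -75

-75


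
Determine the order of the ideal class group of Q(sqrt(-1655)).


K = Q(sqrt(-1655)). d mod 4 = 1, so D = disc(K) = d = -1655
h(K) equals the number of primitive reduced positive-definite forms (a, b, c) = a*x^2 + b*x*y + c*y^2 with b^2 - 4ac = D,
where reduced means |b| <= a <= c, with b >= 0 whenever |b| = a or a = c, and primitive means gcd(a, b, c) = 1.
Reduced forces 3a^2 <= |D| = 1655, so 1 <= a <= 23; b must have the parity of D, and c = (b^2 - D)/(4a) must be an integer >= a.
Enumerate a = 1..23, b in [-a, a]:
  a=1: (1, 1, 414)  [1]
  a=2: (2, -1, 207), (2, 1, 207)  [2]
  a=3: (3, -1, 138), (3, 1, 138)  [2]
  a=4: (4, -3, 104), (4, 3, 104)  [2]
  a=5: (5, 5, 84)  [1]
  a=6: (6, -5, 70), (6, -1, 69), (6, 1, 69), (6, 5, 70)  [4]
  a=7: (7, -5, 60), (7, 5, 60)  [2]
  a=8: (8, -3, 52), (8, 3, 52)  [2]
  a=9: (9, -1, 46), (9, 1, 46)  [2]
  a=10: (10, -5, 42), (10, 5, 42)  [2]
  a=11: none
  a=12: (12, -11, 37), (12, -5, 35), (12, 5, 35), (12, 11, 37)  [4]
  a=13: (13, -3, 32), (13, 3, 32)  [2]
  a=14: (14, -9, 31), (14, -5, 30), (14, 5, 30), (14, 9, 31)  [4]
  a=15: (15, -5, 28), (15, 5, 28)  [2]
  a=16: (16, -3, 26), (16, 3, 26)  [2]
  a=17: none
  a=18: (18, -17, 27), (18, -1, 23), (18, 1, 23), (18, 17, 27)  [4]
  a=19: (19, -13, 24), (19, 13, 24)  [2]
  a=20: (20, -5, 21), (20, 5, 21)  [2]
  a=21: (21, -19, 24), (21, 19, 24)  [2]
  a=22..23: none
Total reduced forms: 1 + 2 + 2 + 2 + 1 + 4 + 2 + 2 + 2 + 2 + 4 + 2 + 4 + 2 + 2 + 4 + 2 + 2 + 2 = 44
h = 44

44


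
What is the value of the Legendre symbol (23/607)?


p = 607 is prime, so compute (23/607) with the reciprocity algorithm (Jacobi-symbol steps: pull out 2s via (2/n), flip via reciprocity, reduce):
  reciprocity: (23/607) -> -(607/23)
  reduce: (9/23)
  reciprocity: (9/23) -> +(23/9)
  reduce: (5/9)
  reciprocity: (5/9) -> +(9/5)
  reduce: (4/5)
  pull out 2: (2/5) = -1  (since 5 mod 8 = 5)
  pull out 2: (2/5) = -1  (since 5 mod 8 = 5)
  (1/5) = 1
Product of signs = -1
(23/607) = -1

-1


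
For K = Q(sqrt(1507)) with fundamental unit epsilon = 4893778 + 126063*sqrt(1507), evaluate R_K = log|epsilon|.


epsilon = 4893778 + 126063*sqrt(1507)
= 9.7876e+06
R = ln(9.7876e+06)
= 16.0966

16.0966


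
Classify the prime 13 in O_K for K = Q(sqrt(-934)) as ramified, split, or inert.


K = Q(sqrt(-934)). Since d mod 4 = 2, disc(K) = -3736.
Check p | disc: -3736 mod 13 = 8.
p does not divide disc. Compute Legendre symbol (d/p):
2^((13-1)/2) mod 13 = -1
(d/p) = -1, so p is inert: (p) stays prime with e=1, f=2, g=1.
Therefore p is inert.

inert


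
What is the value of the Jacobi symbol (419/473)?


Compute (419/473) via quadratic reciprocity:
  reciprocity: (419/473) -> +(473/419)
  reduce: (54/419)
  pull out 2: (2/419) = -1  (since 419 mod 8 = 3)
  reciprocity: (27/419) -> -(419/27)
  reduce: (14/27)
  pull out 2: (2/27) = -1  (since 27 mod 8 = 3)
  reciprocity: (7/27) -> -(27/7)
  reduce: (6/7)
  pull out 2: (2/7) = +1  (since 7 mod 8 = 7)
  reciprocity: (3/7) -> -(7/3)
  reduce: (1/3)
  (1/3) = 1
Product of signs = -1

-1


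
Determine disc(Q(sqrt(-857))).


For K = Q(sqrt(d)) with d squarefree: disc(K) = d if d = 1 mod 4, and disc(K) = 4d if d = 2 or 3 mod 4.
Here d = -857, and d mod 4 = 3.
d = 3 mod 4, not 1 (O_K = Z[sqrt(d)]), so disc(K) = 4d = 4 * (-857) = -3428

-3428


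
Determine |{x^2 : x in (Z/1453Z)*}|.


For prime p, the number of non-zero quadratic residues is (p-1)/2.
= (1453-1)/2
= 726

726


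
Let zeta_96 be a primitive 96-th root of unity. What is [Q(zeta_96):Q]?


The degree equals Euler's totient phi(96).
96 = 2^5 * 3
phi(96) = 32

32


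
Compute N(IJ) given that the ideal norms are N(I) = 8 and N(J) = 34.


N(IJ) = N(I) * N(J)
= 8 * 34
= 272

272


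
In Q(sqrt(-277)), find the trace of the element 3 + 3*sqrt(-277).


Tr(a + b*sqrt(d)) = (a + b*sqrt(d)) + (a - b*sqrt(d)) = 2a
= 2 * (3)
= 6

6


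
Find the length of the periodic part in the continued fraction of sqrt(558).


Run the CF algorithm for sqrt(558).
a_0 = floor(sqrt(558)) = 23; set m_0=0, q_0=1.
Recurrence: m' = q*a - m,  q' = (d - m'^2)/q,  a' = floor((a_0 + m')/q').
  step 1: m=23, q=29, a=1
  step 2: m=6, q=18, a=1
  step 3: m=12, q=23, a=1
  step 4: m=11, q=19, a=1
  step 5: m=8, q=26, a=1
  step 6: m=18, q=9, a=4
  step 7: m=18, q=26, a=1
  step 8: m=8, q=19, a=1
  step 9: m=11, q=23, a=1
  step 10: m=12, q=18, a=1
  step 11: m=6, q=29, a=1
  step 12: m=23, q=1, a=46
a_12 = 2*a_0 = 46, so the period closes here.
sqrt(558) = [23; 1, 1, 1, 1, 1, 4, 1, 1, 1, 1, 1, 46]
Period length = 12

12


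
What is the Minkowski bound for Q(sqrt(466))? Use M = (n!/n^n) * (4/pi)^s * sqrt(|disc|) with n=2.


d = 466, d mod 4 = 2, so disc(K) = 4d = 1864; |disc(K)| = 1864
Real quadratic field, so n = 2, s = r2 = 0, r1 = 2
M = (n!/n^n) * (4/pi)^s * sqrt(|disc(K)|) = (2!/2^2) * (4/pi)^0 * sqrt(1864)
= 0.5 * 1.000000 * 43.174066
= 21.5870

21.5870


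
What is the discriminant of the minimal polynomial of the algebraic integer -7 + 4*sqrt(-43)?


The element -7 + 4*sqrt(-43) has minimal polynomial:
x^2 + 14*x + 737
Discriminant = (14)^2 - 4*(737)
= 196 - 2948
= -2752

-2752


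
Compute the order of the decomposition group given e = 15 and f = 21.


|D_P| = e * f
= 15 * 21
= 315

315


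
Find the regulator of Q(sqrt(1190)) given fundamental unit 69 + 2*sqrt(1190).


epsilon = 69 + 2*sqrt(1190)
= 137.9928
R = ln(137.9928)
= 4.9272

4.9272


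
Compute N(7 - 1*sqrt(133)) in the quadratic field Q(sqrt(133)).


N(a + b*sqrt(d)) = a^2 - d*b^2
= (7)^2 - (133)*(-1)^2
= 49 - 133
= -84

-84


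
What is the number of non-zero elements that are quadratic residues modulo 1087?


For prime p, the number of non-zero quadratic residues is (p-1)/2.
= (1087-1)/2
= 543

543


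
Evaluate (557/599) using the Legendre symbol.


p = 599 is prime, so compute (557/599) with the reciprocity algorithm (Jacobi-symbol steps: pull out 2s via (2/n), flip via reciprocity, reduce):
  reciprocity: (557/599) -> +(599/557)
  reduce: (42/557)
  pull out 2: (2/557) = -1  (since 557 mod 8 = 5)
  reciprocity: (21/557) -> +(557/21)
  reduce: (11/21)
  reciprocity: (11/21) -> +(21/11)
  reduce: (10/11)
  pull out 2: (2/11) = -1  (since 11 mod 8 = 3)
  reciprocity: (5/11) -> +(11/5)
  reduce: (1/5)
  (1/5) = 1
Product of signs = 1
(557/599) = 1

1


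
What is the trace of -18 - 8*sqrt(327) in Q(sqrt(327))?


Tr(a + b*sqrt(d)) = (a + b*sqrt(d)) + (a - b*sqrt(d)) = 2a
= 2 * (-18)
= -36

-36


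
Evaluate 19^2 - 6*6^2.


x^2 - d*y^2
= 19^2 - 6*6^2
= 361 - 216
= 145

145


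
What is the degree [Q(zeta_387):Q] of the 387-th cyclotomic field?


The degree equals Euler's totient phi(387).
387 = 3^2 * 43
phi(387) = 252

252


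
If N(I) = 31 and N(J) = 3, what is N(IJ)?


N(IJ) = N(I) * N(J)
= 31 * 3
= 93

93


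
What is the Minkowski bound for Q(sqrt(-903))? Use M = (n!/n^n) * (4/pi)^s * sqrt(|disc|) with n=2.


d = -903, d mod 4 = 1, so disc(K) = d = -903; |disc(K)| = 903
Imaginary quadratic field, so n = 2, s = r2 = 1, r1 = 0
M = (n!/n^n) * (4/pi)^s * sqrt(|disc(K)|) = (2!/2^2) * (4/pi)^1 * sqrt(903)
= 0.5 * 1.273240 * 30.049958
= 19.1304

19.1304


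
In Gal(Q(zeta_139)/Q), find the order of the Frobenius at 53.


The Frobenius at p in Gal(Q(zeta_n)/Q) = (Z/nZ)* is the class of p, so its order is ord_139(53), the smallest k >= 1 with 53^k = 1 mod 139.
n = 139 = 139, phi(139) = 138; the order divides phi(n).
Divisors of 138: 1, 2, 3, 6, 23, 46, 69, 138
Repeated squaring mod 139: 53^1 = 53, 53^2 = 29, 53^4 = 7, 53^8 = 49, 53^16 = 38, 53^32 = 54, 53^64 = 136, 53^128 = 9
Test divisors in increasing order:
  k=1: 53^1 = 53 mod 139
  k=2: 53^2 = 29 mod 139
  k=3: 53^3 = 29 * 53 = 8 mod 139
  k=6: 53^6 = 7 * 29 = 64 mod 139
  k=23: 53^23 = 38 * 7 * 29 * 53 = 43 mod 139
  k=46: 53^46 = 54 * 49 * 7 * 29 = 42 mod 139
  k=69: 53^69 = 136 * 7 * 53 = 138 mod 139
  k=138: 53^138 = 9 * 49 * 29 = 1 mod 139  <- first divisor giving 1
Order = 138

138


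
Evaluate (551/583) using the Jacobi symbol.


Compute (551/583) via quadratic reciprocity:
  reciprocity: (551/583) -> -(583/551)
  reduce: (32/551)
  pull out 2: (2/551) = +1  (since 551 mod 8 = 7)
  pull out 2: (2/551) = +1  (since 551 mod 8 = 7)
  pull out 2: (2/551) = +1  (since 551 mod 8 = 7)
  pull out 2: (2/551) = +1  (since 551 mod 8 = 7)
  pull out 2: (2/551) = +1  (since 551 mod 8 = 7)
  (1/551) = 1
Product of signs = -1

-1


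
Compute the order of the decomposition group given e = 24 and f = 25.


|D_P| = e * f
= 24 * 25
= 600

600


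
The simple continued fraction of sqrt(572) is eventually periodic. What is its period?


Run the CF algorithm for sqrt(572).
a_0 = floor(sqrt(572)) = 23; set m_0=0, q_0=1.
Recurrence: m' = q*a - m,  q' = (d - m'^2)/q,  a' = floor((a_0 + m')/q').
  step 1: m=23, q=43, a=1
  step 2: m=20, q=4, a=10
  step 3: m=20, q=43, a=1
  step 4: m=23, q=1, a=46
a_4 = 2*a_0 = 46, so the period closes here.
sqrt(572) = [23; 1, 10, 1, 46]
Period length = 4

4


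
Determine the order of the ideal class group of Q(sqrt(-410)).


K = Q(sqrt(-410)). d mod 4 = 2, so D = disc(K) = 4d = -1640
h(K) equals the number of primitive reduced positive-definite forms (a, b, c) = a*x^2 + b*x*y + c*y^2 with b^2 - 4ac = D,
where reduced means |b| <= a <= c, with b >= 0 whenever |b| = a or a = c, and primitive means gcd(a, b, c) = 1.
Reduced forces 3a^2 <= |D| = 1640, so 1 <= a <= 23; b must have the parity of D, and c = (b^2 - D)/(4a) must be an integer >= a.
Enumerate a = 1..23, b in [-a, a]:
  a=1: (1, 0, 410)  [1]
  a=2: (2, 0, 205)  [1]
  a=3: (3, -2, 137), (3, 2, 137)  [2]
  a=4: none
  a=5: (5, 0, 82)  [1]
  a=6: (6, -4, 69), (6, 4, 69)  [2]
  a=7..8: none
  a=9: (9, -4, 46), (9, 4, 46)  [2]
  a=10: (10, 0, 41)  [1]
  a=11..14: none
  a=15: (15, -10, 29), (15, 10, 29)  [2]
  a=16: none
  a=17: (17, -14, 27), (17, 14, 27)  [2]
  a=18: (18, -4, 23), (18, 4, 23)  [2]
  a=19..23: none
Total reduced forms: 1 + 1 + 2 + 1 + 2 + 2 + 1 + 2 + 2 + 2 = 16
h = 16

16


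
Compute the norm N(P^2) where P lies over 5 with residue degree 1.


N(P^a) = p^(a*f)
= 5^(2*1)
= 5^2
= 25

25


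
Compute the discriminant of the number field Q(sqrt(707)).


For K = Q(sqrt(d)) with d squarefree: disc(K) = d if d = 1 mod 4, and disc(K) = 4d if d = 2 or 3 mod 4.
Here d = 707, and d mod 4 = 3.
d = 3 mod 4, not 1 (O_K = Z[sqrt(d)]), so disc(K) = 4d = 4 * (707) = 2828

2828


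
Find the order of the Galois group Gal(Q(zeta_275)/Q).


|Gal(Q(zeta_275)/Q)| = phi(275)
= 200

200


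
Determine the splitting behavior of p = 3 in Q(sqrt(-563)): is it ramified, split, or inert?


K = Q(sqrt(-563)). Since d mod 4 = 1, disc(K) = -563.
Check p | disc: -563 mod 3 = 1.
p does not divide disc. Compute Legendre symbol (d/p):
1^((3-1)/2) mod 3 = 1
(d/p) = 1, so p splits: (p) = P*P' with e=1, f=1, g=2.
Therefore p is split.

split


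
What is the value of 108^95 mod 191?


p = 191 is prime and the exponent is (p-1)/2 = 95, so by Euler's criterion 108^95 = (108/191) = +1 or -1 mod 191.
Compute by square-and-multiply:
  95 = 64 + 16 + 8 + 4 + 2 + 1 (binary 1011111)
  Repeated squaring mod 191: 108^1 = 108, 108^2 = 13, 108^4 = 169, 108^8 = 102, 108^16 = 90, 108^32 = 78, 108^64 = 163
  108^95 = 108^64 * 108^16 * 108^8 * 108^4 * 108^2 * 108^1 = 163 * 90 * 102 * 169 * 13 * 108 mod 191
    163 * 90 = 14670 = 154 mod 191
    154 * 102 = 15708 = 46 mod 191
    46 * 169 = 7774 = 134 mod 191
    134 * 13 = 1742 = 23 mod 191
    23 * 108 = 2484 = 1 mod 191
  108^95 = 1 mod 191
Result 1: 108 is a quadratic residue mod 191.
108^95 mod 191 = 1

1


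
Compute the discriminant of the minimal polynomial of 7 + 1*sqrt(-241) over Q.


The element 7 + 1*sqrt(-241) has minimal polynomial:
x^2 - 14*x + 290
Discriminant = (-14)^2 - 4*(290)
= 196 - 1160
= -964

-964


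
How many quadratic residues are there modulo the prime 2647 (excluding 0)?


For prime p, the number of non-zero quadratic residues is (p-1)/2.
= (2647-1)/2
= 1323

1323


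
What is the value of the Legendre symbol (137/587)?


p = 587 is prime, so compute (137/587) with the reciprocity algorithm (Jacobi-symbol steps: pull out 2s via (2/n), flip via reciprocity, reduce):
  reciprocity: (137/587) -> +(587/137)
  reduce: (39/137)
  reciprocity: (39/137) -> +(137/39)
  reduce: (20/39)
  pull out 2: (2/39) = +1  (since 39 mod 8 = 7)
  pull out 2: (2/39) = +1  (since 39 mod 8 = 7)
  reciprocity: (5/39) -> +(39/5)
  reduce: (4/5)
  pull out 2: (2/5) = -1  (since 5 mod 8 = 5)
  pull out 2: (2/5) = -1  (since 5 mod 8 = 5)
  (1/5) = 1
Product of signs = 1
(137/587) = 1

1


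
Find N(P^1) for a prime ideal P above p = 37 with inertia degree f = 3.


N(P^a) = p^(a*f)
= 37^(1*3)
= 37^3
= 50653

50653


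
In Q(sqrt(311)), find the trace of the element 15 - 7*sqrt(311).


Tr(a + b*sqrt(d)) = (a + b*sqrt(d)) + (a - b*sqrt(d)) = 2a
= 2 * (15)
= 30

30


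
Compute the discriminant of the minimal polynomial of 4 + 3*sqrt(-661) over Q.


The element 4 + 3*sqrt(-661) has minimal polynomial:
x^2 - 8*x + 5965
Discriminant = (-8)^2 - 4*(5965)
= 64 - 23860
= -23796

-23796


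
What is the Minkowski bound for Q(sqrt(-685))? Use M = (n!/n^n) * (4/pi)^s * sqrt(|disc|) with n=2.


d = -685, d mod 4 = 3, so disc(K) = 4d = -2740; |disc(K)| = 2740
Imaginary quadratic field, so n = 2, s = r2 = 1, r1 = 0
M = (n!/n^n) * (4/pi)^s * sqrt(|disc(K)|) = (2!/2^2) * (4/pi)^1 * sqrt(2740)
= 0.5 * 1.273240 * 52.345009
= 33.3239

33.3239


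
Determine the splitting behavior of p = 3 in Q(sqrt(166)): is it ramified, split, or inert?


K = Q(sqrt(166)). Since d mod 4 = 2, disc(K) = 664.
Check p | disc: 664 mod 3 = 1.
p does not divide disc. Compute Legendre symbol (d/p):
1^((3-1)/2) mod 3 = 1
(d/p) = 1, so p splits: (p) = P*P' with e=1, f=1, g=2.
Therefore p is split.

split


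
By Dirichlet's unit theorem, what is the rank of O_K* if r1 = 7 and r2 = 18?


By Dirichlet's unit theorem:
rank = r1 + r2 - 1
= 7 + 18 - 1
= 24

24


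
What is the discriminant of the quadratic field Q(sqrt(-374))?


For K = Q(sqrt(d)) with d squarefree: disc(K) = d if d = 1 mod 4, and disc(K) = 4d if d = 2 or 3 mod 4.
Here d = -374, and d mod 4 = 2.
d = 2 mod 4, not 1 (O_K = Z[sqrt(d)]), so disc(K) = 4d = 4 * (-374) = -1496

-1496
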